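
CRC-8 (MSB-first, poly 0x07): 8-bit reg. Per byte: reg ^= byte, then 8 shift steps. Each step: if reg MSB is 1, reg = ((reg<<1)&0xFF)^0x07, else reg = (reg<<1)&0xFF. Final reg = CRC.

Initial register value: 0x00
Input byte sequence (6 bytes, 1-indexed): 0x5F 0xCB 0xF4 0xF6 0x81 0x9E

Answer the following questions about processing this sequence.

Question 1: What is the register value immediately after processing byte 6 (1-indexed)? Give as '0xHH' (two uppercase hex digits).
After byte 1 (0x5F): reg=0x9A
After byte 2 (0xCB): reg=0xB0
After byte 3 (0xF4): reg=0xDB
After byte 4 (0xF6): reg=0xC3
After byte 5 (0x81): reg=0xC9
After byte 6 (0x9E): reg=0xA2

Answer: 0xA2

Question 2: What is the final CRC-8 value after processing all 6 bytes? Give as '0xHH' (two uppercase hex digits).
After byte 1 (0x5F): reg=0x9A
After byte 2 (0xCB): reg=0xB0
After byte 3 (0xF4): reg=0xDB
After byte 4 (0xF6): reg=0xC3
After byte 5 (0x81): reg=0xC9
After byte 6 (0x9E): reg=0xA2

Answer: 0xA2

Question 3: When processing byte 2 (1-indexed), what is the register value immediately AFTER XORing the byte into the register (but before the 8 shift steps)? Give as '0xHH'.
Answer: 0x51

Derivation:
Register before byte 2: 0x9A
Byte 2: 0xCB
0x9A XOR 0xCB = 0x51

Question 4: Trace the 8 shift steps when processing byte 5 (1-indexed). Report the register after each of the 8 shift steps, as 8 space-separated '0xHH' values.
Answer: 0x84 0x0F 0x1E 0x3C 0x78 0xF0 0xE7 0xC9

Derivation:
After byte 1 (0x5F): reg=0x9A
After byte 2 (0xCB): reg=0xB0
After byte 3 (0xF4): reg=0xDB
After byte 4 (0xF6): reg=0xC3
Register before byte 5: 0xC3
After XOR with byte 0x81: 0x42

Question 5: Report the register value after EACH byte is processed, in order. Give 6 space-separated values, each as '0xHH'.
0x9A 0xB0 0xDB 0xC3 0xC9 0xA2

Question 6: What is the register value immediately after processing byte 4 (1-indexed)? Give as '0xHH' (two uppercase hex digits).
Answer: 0xC3

Derivation:
After byte 1 (0x5F): reg=0x9A
After byte 2 (0xCB): reg=0xB0
After byte 3 (0xF4): reg=0xDB
After byte 4 (0xF6): reg=0xC3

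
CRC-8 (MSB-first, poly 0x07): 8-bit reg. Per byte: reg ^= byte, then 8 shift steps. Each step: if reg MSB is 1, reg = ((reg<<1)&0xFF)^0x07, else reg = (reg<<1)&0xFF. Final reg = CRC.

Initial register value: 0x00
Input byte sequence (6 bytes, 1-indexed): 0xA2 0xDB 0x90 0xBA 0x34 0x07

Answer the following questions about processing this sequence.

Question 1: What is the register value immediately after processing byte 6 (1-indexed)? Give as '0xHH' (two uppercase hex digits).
After byte 1 (0xA2): reg=0x67
After byte 2 (0xDB): reg=0x3D
After byte 3 (0x90): reg=0x4A
After byte 4 (0xBA): reg=0xDE
After byte 5 (0x34): reg=0x98
After byte 6 (0x07): reg=0xD4

Answer: 0xD4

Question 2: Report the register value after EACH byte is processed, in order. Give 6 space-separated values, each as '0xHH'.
0x67 0x3D 0x4A 0xDE 0x98 0xD4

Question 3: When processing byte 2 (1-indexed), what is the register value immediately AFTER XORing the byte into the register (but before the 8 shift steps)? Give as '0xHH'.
Answer: 0xBC

Derivation:
Register before byte 2: 0x67
Byte 2: 0xDB
0x67 XOR 0xDB = 0xBC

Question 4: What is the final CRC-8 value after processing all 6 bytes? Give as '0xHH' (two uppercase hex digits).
After byte 1 (0xA2): reg=0x67
After byte 2 (0xDB): reg=0x3D
After byte 3 (0x90): reg=0x4A
After byte 4 (0xBA): reg=0xDE
After byte 5 (0x34): reg=0x98
After byte 6 (0x07): reg=0xD4

Answer: 0xD4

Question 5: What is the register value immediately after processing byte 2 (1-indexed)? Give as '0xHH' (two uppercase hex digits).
After byte 1 (0xA2): reg=0x67
After byte 2 (0xDB): reg=0x3D

Answer: 0x3D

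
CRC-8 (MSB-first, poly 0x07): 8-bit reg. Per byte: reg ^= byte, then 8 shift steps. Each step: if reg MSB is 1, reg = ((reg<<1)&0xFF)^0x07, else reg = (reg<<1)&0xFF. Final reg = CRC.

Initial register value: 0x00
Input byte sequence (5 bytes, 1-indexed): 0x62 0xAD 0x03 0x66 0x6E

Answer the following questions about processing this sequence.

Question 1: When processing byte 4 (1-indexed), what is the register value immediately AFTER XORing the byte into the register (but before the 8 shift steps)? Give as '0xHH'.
Register before byte 4: 0xEB
Byte 4: 0x66
0xEB XOR 0x66 = 0x8D

Answer: 0x8D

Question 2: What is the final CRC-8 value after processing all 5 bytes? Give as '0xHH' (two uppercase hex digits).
Answer: 0x52

Derivation:
After byte 1 (0x62): reg=0x29
After byte 2 (0xAD): reg=0x95
After byte 3 (0x03): reg=0xEB
After byte 4 (0x66): reg=0xAA
After byte 5 (0x6E): reg=0x52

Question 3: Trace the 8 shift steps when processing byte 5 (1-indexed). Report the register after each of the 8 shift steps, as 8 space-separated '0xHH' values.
Answer: 0x8F 0x19 0x32 0x64 0xC8 0x97 0x29 0x52

Derivation:
After byte 1 (0x62): reg=0x29
After byte 2 (0xAD): reg=0x95
After byte 3 (0x03): reg=0xEB
After byte 4 (0x66): reg=0xAA
Register before byte 5: 0xAA
After XOR with byte 0x6E: 0xC4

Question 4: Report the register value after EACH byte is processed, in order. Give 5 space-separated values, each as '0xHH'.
0x29 0x95 0xEB 0xAA 0x52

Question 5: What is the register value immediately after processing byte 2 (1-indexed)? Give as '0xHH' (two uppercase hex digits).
After byte 1 (0x62): reg=0x29
After byte 2 (0xAD): reg=0x95

Answer: 0x95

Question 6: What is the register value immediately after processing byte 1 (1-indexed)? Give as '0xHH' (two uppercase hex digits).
After byte 1 (0x62): reg=0x29

Answer: 0x29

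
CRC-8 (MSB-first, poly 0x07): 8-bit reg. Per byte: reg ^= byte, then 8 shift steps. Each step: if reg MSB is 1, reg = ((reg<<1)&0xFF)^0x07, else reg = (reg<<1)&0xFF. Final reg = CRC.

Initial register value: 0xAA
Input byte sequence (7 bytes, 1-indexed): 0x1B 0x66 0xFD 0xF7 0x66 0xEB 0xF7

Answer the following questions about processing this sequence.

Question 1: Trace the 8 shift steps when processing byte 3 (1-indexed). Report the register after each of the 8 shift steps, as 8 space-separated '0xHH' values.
Answer: 0x23 0x46 0x8C 0x1F 0x3E 0x7C 0xF8 0xF7

Derivation:
After byte 1 (0x1B): reg=0x1E
After byte 2 (0x66): reg=0x6F
Register before byte 3: 0x6F
After XOR with byte 0xFD: 0x92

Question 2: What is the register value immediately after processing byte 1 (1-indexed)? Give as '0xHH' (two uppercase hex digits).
After byte 1 (0x1B): reg=0x1E

Answer: 0x1E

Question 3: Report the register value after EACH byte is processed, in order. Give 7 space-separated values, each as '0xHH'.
0x1E 0x6F 0xF7 0x00 0x35 0x14 0xA7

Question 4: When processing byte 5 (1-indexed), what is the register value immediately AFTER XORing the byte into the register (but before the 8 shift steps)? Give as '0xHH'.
Register before byte 5: 0x00
Byte 5: 0x66
0x00 XOR 0x66 = 0x66

Answer: 0x66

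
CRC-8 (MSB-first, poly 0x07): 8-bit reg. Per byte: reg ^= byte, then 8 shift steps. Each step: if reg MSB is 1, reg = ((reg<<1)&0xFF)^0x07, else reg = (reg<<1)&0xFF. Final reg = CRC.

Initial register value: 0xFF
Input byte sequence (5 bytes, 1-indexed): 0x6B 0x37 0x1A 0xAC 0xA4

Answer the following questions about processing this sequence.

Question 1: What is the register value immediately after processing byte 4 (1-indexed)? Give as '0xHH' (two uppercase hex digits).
After byte 1 (0x6B): reg=0xE5
After byte 2 (0x37): reg=0x30
After byte 3 (0x1A): reg=0xD6
After byte 4 (0xAC): reg=0x61

Answer: 0x61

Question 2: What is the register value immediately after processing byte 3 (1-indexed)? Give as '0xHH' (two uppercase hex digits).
After byte 1 (0x6B): reg=0xE5
After byte 2 (0x37): reg=0x30
After byte 3 (0x1A): reg=0xD6

Answer: 0xD6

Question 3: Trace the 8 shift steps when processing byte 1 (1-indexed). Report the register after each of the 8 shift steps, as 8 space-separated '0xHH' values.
Answer: 0x2F 0x5E 0xBC 0x7F 0xFE 0xFB 0xF1 0xE5

Derivation:
Register before byte 1: 0xFF
After XOR with byte 0x6B: 0x94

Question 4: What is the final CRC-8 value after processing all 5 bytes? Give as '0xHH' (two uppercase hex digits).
After byte 1 (0x6B): reg=0xE5
After byte 2 (0x37): reg=0x30
After byte 3 (0x1A): reg=0xD6
After byte 4 (0xAC): reg=0x61
After byte 5 (0xA4): reg=0x55

Answer: 0x55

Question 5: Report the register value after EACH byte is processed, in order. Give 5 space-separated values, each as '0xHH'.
0xE5 0x30 0xD6 0x61 0x55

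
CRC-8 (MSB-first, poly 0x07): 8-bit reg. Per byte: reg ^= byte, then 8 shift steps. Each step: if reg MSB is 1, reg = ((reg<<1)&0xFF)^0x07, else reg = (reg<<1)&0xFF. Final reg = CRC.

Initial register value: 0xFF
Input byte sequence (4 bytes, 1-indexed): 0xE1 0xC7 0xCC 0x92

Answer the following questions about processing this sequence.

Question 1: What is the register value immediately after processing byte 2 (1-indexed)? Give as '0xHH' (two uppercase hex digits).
After byte 1 (0xE1): reg=0x5A
After byte 2 (0xC7): reg=0xDA

Answer: 0xDA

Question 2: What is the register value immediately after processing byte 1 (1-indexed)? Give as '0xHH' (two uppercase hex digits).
After byte 1 (0xE1): reg=0x5A

Answer: 0x5A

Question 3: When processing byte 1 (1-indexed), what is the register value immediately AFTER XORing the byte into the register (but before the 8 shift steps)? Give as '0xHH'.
Register before byte 1: 0xFF
Byte 1: 0xE1
0xFF XOR 0xE1 = 0x1E

Answer: 0x1E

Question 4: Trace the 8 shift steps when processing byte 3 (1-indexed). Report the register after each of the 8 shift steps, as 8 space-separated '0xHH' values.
After byte 1 (0xE1): reg=0x5A
After byte 2 (0xC7): reg=0xDA
Register before byte 3: 0xDA
After XOR with byte 0xCC: 0x16

Answer: 0x2C 0x58 0xB0 0x67 0xCE 0x9B 0x31 0x62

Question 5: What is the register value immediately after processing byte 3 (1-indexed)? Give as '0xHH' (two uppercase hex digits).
Answer: 0x62

Derivation:
After byte 1 (0xE1): reg=0x5A
After byte 2 (0xC7): reg=0xDA
After byte 3 (0xCC): reg=0x62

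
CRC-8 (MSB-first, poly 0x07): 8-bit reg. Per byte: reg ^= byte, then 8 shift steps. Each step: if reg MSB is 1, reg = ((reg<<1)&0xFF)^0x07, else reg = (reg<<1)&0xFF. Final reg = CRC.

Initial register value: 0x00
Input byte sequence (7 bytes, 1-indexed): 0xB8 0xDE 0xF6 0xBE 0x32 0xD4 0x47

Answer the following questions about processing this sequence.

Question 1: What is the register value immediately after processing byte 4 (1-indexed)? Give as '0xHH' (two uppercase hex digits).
Answer: 0x72

Derivation:
After byte 1 (0xB8): reg=0x21
After byte 2 (0xDE): reg=0xF3
After byte 3 (0xF6): reg=0x1B
After byte 4 (0xBE): reg=0x72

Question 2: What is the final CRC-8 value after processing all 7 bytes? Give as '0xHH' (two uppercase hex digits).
After byte 1 (0xB8): reg=0x21
After byte 2 (0xDE): reg=0xF3
After byte 3 (0xF6): reg=0x1B
After byte 4 (0xBE): reg=0x72
After byte 5 (0x32): reg=0xC7
After byte 6 (0xD4): reg=0x79
After byte 7 (0x47): reg=0xBA

Answer: 0xBA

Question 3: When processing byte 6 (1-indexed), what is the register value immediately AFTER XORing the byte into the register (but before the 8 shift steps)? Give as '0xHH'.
Answer: 0x13

Derivation:
Register before byte 6: 0xC7
Byte 6: 0xD4
0xC7 XOR 0xD4 = 0x13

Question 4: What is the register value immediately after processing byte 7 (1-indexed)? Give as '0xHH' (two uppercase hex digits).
After byte 1 (0xB8): reg=0x21
After byte 2 (0xDE): reg=0xF3
After byte 3 (0xF6): reg=0x1B
After byte 4 (0xBE): reg=0x72
After byte 5 (0x32): reg=0xC7
After byte 6 (0xD4): reg=0x79
After byte 7 (0x47): reg=0xBA

Answer: 0xBA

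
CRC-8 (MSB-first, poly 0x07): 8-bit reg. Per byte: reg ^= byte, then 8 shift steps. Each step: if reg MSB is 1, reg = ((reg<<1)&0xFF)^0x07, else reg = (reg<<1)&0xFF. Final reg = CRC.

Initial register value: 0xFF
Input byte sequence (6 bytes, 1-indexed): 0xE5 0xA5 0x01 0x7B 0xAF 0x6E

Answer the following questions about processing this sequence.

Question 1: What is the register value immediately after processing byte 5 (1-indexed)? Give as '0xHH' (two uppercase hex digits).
After byte 1 (0xE5): reg=0x46
After byte 2 (0xA5): reg=0xA7
After byte 3 (0x01): reg=0x7B
After byte 4 (0x7B): reg=0x00
After byte 5 (0xAF): reg=0x44

Answer: 0x44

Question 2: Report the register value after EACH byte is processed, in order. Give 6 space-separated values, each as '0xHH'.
0x46 0xA7 0x7B 0x00 0x44 0xD6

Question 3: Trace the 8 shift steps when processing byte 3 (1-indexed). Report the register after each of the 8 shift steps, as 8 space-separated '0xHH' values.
After byte 1 (0xE5): reg=0x46
After byte 2 (0xA5): reg=0xA7
Register before byte 3: 0xA7
After XOR with byte 0x01: 0xA6

Answer: 0x4B 0x96 0x2B 0x56 0xAC 0x5F 0xBE 0x7B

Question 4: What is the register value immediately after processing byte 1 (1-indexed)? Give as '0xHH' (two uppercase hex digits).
After byte 1 (0xE5): reg=0x46

Answer: 0x46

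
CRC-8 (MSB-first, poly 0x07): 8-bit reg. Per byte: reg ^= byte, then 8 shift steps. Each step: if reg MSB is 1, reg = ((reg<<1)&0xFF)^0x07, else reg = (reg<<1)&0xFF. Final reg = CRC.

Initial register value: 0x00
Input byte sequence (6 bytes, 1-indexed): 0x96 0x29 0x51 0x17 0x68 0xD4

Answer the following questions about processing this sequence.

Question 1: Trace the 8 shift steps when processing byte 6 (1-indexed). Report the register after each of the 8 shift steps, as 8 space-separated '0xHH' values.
After byte 1 (0x96): reg=0xEB
After byte 2 (0x29): reg=0x40
After byte 3 (0x51): reg=0x77
After byte 4 (0x17): reg=0x27
After byte 5 (0x68): reg=0xEA
Register before byte 6: 0xEA
After XOR with byte 0xD4: 0x3E

Answer: 0x7C 0xF8 0xF7 0xE9 0xD5 0xAD 0x5D 0xBA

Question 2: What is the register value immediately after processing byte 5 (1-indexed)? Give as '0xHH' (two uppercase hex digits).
After byte 1 (0x96): reg=0xEB
After byte 2 (0x29): reg=0x40
After byte 3 (0x51): reg=0x77
After byte 4 (0x17): reg=0x27
After byte 5 (0x68): reg=0xEA

Answer: 0xEA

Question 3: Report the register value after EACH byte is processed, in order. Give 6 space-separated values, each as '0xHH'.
0xEB 0x40 0x77 0x27 0xEA 0xBA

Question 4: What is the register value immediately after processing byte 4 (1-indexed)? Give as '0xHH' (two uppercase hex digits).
Answer: 0x27

Derivation:
After byte 1 (0x96): reg=0xEB
After byte 2 (0x29): reg=0x40
After byte 3 (0x51): reg=0x77
After byte 4 (0x17): reg=0x27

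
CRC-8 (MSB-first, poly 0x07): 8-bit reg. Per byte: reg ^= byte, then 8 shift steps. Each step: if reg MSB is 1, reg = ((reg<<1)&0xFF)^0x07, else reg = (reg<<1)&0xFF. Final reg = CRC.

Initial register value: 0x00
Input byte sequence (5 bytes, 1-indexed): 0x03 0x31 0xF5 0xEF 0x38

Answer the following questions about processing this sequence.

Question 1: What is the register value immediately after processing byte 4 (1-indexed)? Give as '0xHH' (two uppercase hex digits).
After byte 1 (0x03): reg=0x09
After byte 2 (0x31): reg=0xA8
After byte 3 (0xF5): reg=0x94
After byte 4 (0xEF): reg=0x66

Answer: 0x66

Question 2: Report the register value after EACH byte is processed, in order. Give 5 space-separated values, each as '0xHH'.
0x09 0xA8 0x94 0x66 0x9D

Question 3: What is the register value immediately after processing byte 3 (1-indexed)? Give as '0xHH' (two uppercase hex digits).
Answer: 0x94

Derivation:
After byte 1 (0x03): reg=0x09
After byte 2 (0x31): reg=0xA8
After byte 3 (0xF5): reg=0x94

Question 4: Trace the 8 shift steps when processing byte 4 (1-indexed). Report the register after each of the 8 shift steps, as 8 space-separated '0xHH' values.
Answer: 0xF6 0xEB 0xD1 0xA5 0x4D 0x9A 0x33 0x66

Derivation:
After byte 1 (0x03): reg=0x09
After byte 2 (0x31): reg=0xA8
After byte 3 (0xF5): reg=0x94
Register before byte 4: 0x94
After XOR with byte 0xEF: 0x7B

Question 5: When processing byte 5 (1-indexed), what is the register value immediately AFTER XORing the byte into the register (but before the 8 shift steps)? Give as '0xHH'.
Register before byte 5: 0x66
Byte 5: 0x38
0x66 XOR 0x38 = 0x5E

Answer: 0x5E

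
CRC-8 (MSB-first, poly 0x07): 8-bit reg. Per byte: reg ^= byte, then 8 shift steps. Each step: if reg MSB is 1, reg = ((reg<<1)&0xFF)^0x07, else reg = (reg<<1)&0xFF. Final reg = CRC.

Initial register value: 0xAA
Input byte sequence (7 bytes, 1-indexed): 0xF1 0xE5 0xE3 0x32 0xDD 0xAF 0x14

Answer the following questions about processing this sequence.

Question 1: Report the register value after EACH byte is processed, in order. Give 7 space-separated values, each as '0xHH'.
0x86 0x2E 0x6D 0x9A 0xD2 0x74 0x27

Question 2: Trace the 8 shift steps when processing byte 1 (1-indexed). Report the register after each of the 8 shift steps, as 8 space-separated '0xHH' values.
Answer: 0xB6 0x6B 0xD6 0xAB 0x51 0xA2 0x43 0x86

Derivation:
Register before byte 1: 0xAA
After XOR with byte 0xF1: 0x5B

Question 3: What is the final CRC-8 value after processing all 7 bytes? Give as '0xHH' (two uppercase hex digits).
Answer: 0x27

Derivation:
After byte 1 (0xF1): reg=0x86
After byte 2 (0xE5): reg=0x2E
After byte 3 (0xE3): reg=0x6D
After byte 4 (0x32): reg=0x9A
After byte 5 (0xDD): reg=0xD2
After byte 6 (0xAF): reg=0x74
After byte 7 (0x14): reg=0x27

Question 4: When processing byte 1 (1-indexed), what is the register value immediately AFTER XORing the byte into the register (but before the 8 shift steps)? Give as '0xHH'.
Answer: 0x5B

Derivation:
Register before byte 1: 0xAA
Byte 1: 0xF1
0xAA XOR 0xF1 = 0x5B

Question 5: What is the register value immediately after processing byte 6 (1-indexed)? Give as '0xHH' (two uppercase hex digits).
Answer: 0x74

Derivation:
After byte 1 (0xF1): reg=0x86
After byte 2 (0xE5): reg=0x2E
After byte 3 (0xE3): reg=0x6D
After byte 4 (0x32): reg=0x9A
After byte 5 (0xDD): reg=0xD2
After byte 6 (0xAF): reg=0x74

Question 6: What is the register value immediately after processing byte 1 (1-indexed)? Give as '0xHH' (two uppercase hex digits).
Answer: 0x86

Derivation:
After byte 1 (0xF1): reg=0x86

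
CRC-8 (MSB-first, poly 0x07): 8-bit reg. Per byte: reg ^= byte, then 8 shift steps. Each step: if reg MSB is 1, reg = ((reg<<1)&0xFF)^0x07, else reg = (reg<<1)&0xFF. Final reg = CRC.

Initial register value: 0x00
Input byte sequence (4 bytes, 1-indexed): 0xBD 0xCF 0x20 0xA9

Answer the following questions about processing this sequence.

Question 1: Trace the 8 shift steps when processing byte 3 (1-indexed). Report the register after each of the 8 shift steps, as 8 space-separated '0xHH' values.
Answer: 0xCD 0x9D 0x3D 0x7A 0xF4 0xEF 0xD9 0xB5

Derivation:
After byte 1 (0xBD): reg=0x3A
After byte 2 (0xCF): reg=0xC5
Register before byte 3: 0xC5
After XOR with byte 0x20: 0xE5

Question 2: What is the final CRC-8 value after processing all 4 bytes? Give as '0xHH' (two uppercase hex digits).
Answer: 0x54

Derivation:
After byte 1 (0xBD): reg=0x3A
After byte 2 (0xCF): reg=0xC5
After byte 3 (0x20): reg=0xB5
After byte 4 (0xA9): reg=0x54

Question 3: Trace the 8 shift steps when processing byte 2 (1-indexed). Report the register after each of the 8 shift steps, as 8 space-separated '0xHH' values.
After byte 1 (0xBD): reg=0x3A
Register before byte 2: 0x3A
After XOR with byte 0xCF: 0xF5

Answer: 0xED 0xDD 0xBD 0x7D 0xFA 0xF3 0xE1 0xC5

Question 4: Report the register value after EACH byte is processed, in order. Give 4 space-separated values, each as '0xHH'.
0x3A 0xC5 0xB5 0x54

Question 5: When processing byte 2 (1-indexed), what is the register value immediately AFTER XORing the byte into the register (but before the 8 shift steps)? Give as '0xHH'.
Answer: 0xF5

Derivation:
Register before byte 2: 0x3A
Byte 2: 0xCF
0x3A XOR 0xCF = 0xF5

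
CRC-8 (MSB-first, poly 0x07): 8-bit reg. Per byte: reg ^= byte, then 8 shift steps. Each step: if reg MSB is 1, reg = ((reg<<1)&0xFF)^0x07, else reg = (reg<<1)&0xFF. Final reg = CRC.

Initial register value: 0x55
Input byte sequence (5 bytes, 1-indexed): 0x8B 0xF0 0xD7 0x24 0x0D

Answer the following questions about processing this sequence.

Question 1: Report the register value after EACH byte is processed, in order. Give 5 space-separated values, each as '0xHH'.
0x14 0xB2 0x3C 0x48 0xDC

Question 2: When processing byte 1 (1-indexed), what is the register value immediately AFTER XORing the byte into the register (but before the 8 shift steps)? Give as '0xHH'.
Answer: 0xDE

Derivation:
Register before byte 1: 0x55
Byte 1: 0x8B
0x55 XOR 0x8B = 0xDE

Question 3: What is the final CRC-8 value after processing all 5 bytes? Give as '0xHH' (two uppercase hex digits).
Answer: 0xDC

Derivation:
After byte 1 (0x8B): reg=0x14
After byte 2 (0xF0): reg=0xB2
After byte 3 (0xD7): reg=0x3C
After byte 4 (0x24): reg=0x48
After byte 5 (0x0D): reg=0xDC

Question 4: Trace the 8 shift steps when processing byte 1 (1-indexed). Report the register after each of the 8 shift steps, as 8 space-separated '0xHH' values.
Register before byte 1: 0x55
After XOR with byte 0x8B: 0xDE

Answer: 0xBB 0x71 0xE2 0xC3 0x81 0x05 0x0A 0x14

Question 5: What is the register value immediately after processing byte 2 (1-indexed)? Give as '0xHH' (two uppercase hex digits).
Answer: 0xB2

Derivation:
After byte 1 (0x8B): reg=0x14
After byte 2 (0xF0): reg=0xB2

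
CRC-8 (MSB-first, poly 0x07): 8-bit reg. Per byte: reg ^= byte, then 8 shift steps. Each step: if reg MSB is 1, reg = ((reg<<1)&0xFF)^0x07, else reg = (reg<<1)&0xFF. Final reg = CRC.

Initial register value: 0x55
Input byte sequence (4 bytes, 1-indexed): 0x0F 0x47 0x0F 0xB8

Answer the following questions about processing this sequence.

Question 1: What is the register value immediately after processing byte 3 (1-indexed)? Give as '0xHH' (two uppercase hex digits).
Answer: 0xBE

Derivation:
After byte 1 (0x0F): reg=0x81
After byte 2 (0x47): reg=0x5C
After byte 3 (0x0F): reg=0xBE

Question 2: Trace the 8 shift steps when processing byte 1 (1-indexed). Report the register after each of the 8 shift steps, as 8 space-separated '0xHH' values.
Answer: 0xB4 0x6F 0xDE 0xBB 0x71 0xE2 0xC3 0x81

Derivation:
Register before byte 1: 0x55
After XOR with byte 0x0F: 0x5A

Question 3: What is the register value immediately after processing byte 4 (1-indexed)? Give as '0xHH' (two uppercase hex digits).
Answer: 0x12

Derivation:
After byte 1 (0x0F): reg=0x81
After byte 2 (0x47): reg=0x5C
After byte 3 (0x0F): reg=0xBE
After byte 4 (0xB8): reg=0x12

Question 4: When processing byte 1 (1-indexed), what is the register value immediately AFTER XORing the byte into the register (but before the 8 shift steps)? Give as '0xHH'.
Register before byte 1: 0x55
Byte 1: 0x0F
0x55 XOR 0x0F = 0x5A

Answer: 0x5A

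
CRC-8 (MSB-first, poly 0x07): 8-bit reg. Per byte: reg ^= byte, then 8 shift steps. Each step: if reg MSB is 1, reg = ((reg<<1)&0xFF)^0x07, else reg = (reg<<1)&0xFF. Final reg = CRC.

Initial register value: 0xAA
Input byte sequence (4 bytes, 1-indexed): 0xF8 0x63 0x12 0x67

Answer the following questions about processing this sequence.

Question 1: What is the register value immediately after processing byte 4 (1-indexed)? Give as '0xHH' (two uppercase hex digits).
Answer: 0xE7

Derivation:
After byte 1 (0xF8): reg=0xB9
After byte 2 (0x63): reg=0x08
After byte 3 (0x12): reg=0x46
After byte 4 (0x67): reg=0xE7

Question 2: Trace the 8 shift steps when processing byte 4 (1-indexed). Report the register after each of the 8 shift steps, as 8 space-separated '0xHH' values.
Answer: 0x42 0x84 0x0F 0x1E 0x3C 0x78 0xF0 0xE7

Derivation:
After byte 1 (0xF8): reg=0xB9
After byte 2 (0x63): reg=0x08
After byte 3 (0x12): reg=0x46
Register before byte 4: 0x46
After XOR with byte 0x67: 0x21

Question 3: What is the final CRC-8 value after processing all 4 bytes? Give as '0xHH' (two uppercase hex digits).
After byte 1 (0xF8): reg=0xB9
After byte 2 (0x63): reg=0x08
After byte 3 (0x12): reg=0x46
After byte 4 (0x67): reg=0xE7

Answer: 0xE7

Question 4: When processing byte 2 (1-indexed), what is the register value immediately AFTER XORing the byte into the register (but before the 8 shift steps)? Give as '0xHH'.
Answer: 0xDA

Derivation:
Register before byte 2: 0xB9
Byte 2: 0x63
0xB9 XOR 0x63 = 0xDA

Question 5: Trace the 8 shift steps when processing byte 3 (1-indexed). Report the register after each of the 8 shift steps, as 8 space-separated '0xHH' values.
After byte 1 (0xF8): reg=0xB9
After byte 2 (0x63): reg=0x08
Register before byte 3: 0x08
After XOR with byte 0x12: 0x1A

Answer: 0x34 0x68 0xD0 0xA7 0x49 0x92 0x23 0x46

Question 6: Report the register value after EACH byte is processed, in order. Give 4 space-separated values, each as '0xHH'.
0xB9 0x08 0x46 0xE7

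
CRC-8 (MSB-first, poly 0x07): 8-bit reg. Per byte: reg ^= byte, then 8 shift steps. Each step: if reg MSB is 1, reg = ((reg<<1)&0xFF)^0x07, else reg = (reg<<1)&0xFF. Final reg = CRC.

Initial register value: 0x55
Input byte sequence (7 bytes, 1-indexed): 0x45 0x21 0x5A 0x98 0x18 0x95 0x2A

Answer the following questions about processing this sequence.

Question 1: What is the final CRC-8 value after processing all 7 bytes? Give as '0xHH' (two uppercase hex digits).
After byte 1 (0x45): reg=0x70
After byte 2 (0x21): reg=0xB0
After byte 3 (0x5A): reg=0x98
After byte 4 (0x98): reg=0x00
After byte 5 (0x18): reg=0x48
After byte 6 (0x95): reg=0x1D
After byte 7 (0x2A): reg=0x85

Answer: 0x85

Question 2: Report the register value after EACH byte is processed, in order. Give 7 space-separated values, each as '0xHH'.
0x70 0xB0 0x98 0x00 0x48 0x1D 0x85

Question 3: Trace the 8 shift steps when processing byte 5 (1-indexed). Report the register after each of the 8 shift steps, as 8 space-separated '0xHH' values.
After byte 1 (0x45): reg=0x70
After byte 2 (0x21): reg=0xB0
After byte 3 (0x5A): reg=0x98
After byte 4 (0x98): reg=0x00
Register before byte 5: 0x00
After XOR with byte 0x18: 0x18

Answer: 0x30 0x60 0xC0 0x87 0x09 0x12 0x24 0x48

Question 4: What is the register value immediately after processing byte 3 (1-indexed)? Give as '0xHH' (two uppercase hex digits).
Answer: 0x98

Derivation:
After byte 1 (0x45): reg=0x70
After byte 2 (0x21): reg=0xB0
After byte 3 (0x5A): reg=0x98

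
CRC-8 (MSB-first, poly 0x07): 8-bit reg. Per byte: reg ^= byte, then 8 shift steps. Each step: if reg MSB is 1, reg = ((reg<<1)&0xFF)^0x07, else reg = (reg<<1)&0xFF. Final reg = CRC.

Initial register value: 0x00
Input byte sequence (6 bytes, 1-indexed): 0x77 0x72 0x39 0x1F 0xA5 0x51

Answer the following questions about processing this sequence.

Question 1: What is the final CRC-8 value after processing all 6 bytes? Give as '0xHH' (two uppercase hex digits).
Answer: 0x55

Derivation:
After byte 1 (0x77): reg=0x42
After byte 2 (0x72): reg=0x90
After byte 3 (0x39): reg=0x56
After byte 4 (0x1F): reg=0xF8
After byte 5 (0xA5): reg=0x94
After byte 6 (0x51): reg=0x55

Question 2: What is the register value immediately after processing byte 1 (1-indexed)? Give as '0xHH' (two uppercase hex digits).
Answer: 0x42

Derivation:
After byte 1 (0x77): reg=0x42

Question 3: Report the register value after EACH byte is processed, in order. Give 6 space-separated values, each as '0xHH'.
0x42 0x90 0x56 0xF8 0x94 0x55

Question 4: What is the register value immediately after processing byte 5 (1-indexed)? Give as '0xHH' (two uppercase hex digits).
After byte 1 (0x77): reg=0x42
After byte 2 (0x72): reg=0x90
After byte 3 (0x39): reg=0x56
After byte 4 (0x1F): reg=0xF8
After byte 5 (0xA5): reg=0x94

Answer: 0x94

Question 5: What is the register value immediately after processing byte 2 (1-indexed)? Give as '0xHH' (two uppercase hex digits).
After byte 1 (0x77): reg=0x42
After byte 2 (0x72): reg=0x90

Answer: 0x90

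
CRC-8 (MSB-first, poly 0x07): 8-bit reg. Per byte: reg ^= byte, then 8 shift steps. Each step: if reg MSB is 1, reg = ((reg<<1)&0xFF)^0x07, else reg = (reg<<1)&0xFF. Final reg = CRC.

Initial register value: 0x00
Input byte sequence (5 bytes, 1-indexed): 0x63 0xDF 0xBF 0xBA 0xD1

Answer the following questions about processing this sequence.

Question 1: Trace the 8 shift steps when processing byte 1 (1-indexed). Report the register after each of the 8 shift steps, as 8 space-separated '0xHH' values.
Answer: 0xC6 0x8B 0x11 0x22 0x44 0x88 0x17 0x2E

Derivation:
Register before byte 1: 0x00
After XOR with byte 0x63: 0x63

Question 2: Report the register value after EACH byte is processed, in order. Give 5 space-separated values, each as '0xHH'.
0x2E 0xD9 0x35 0xA4 0x4C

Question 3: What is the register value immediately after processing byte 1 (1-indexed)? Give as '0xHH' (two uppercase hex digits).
Answer: 0x2E

Derivation:
After byte 1 (0x63): reg=0x2E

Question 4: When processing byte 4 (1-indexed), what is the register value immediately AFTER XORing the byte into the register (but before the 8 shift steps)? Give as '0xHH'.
Register before byte 4: 0x35
Byte 4: 0xBA
0x35 XOR 0xBA = 0x8F

Answer: 0x8F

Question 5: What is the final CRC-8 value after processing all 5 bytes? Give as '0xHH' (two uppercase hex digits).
Answer: 0x4C

Derivation:
After byte 1 (0x63): reg=0x2E
After byte 2 (0xDF): reg=0xD9
After byte 3 (0xBF): reg=0x35
After byte 4 (0xBA): reg=0xA4
After byte 5 (0xD1): reg=0x4C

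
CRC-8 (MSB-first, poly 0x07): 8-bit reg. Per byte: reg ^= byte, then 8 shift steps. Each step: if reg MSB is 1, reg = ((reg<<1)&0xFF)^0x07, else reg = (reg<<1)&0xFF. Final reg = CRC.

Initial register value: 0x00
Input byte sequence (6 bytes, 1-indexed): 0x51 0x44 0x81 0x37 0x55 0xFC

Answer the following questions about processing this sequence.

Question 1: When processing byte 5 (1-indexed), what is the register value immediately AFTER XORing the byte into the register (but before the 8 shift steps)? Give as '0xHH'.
Answer: 0xB4

Derivation:
Register before byte 5: 0xE1
Byte 5: 0x55
0xE1 XOR 0x55 = 0xB4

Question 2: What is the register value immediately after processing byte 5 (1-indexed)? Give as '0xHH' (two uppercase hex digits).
Answer: 0x05

Derivation:
After byte 1 (0x51): reg=0xB0
After byte 2 (0x44): reg=0xC2
After byte 3 (0x81): reg=0xCE
After byte 4 (0x37): reg=0xE1
After byte 5 (0x55): reg=0x05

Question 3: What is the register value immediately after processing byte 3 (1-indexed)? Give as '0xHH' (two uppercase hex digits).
After byte 1 (0x51): reg=0xB0
After byte 2 (0x44): reg=0xC2
After byte 3 (0x81): reg=0xCE

Answer: 0xCE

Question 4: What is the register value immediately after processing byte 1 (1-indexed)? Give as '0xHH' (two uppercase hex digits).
Answer: 0xB0

Derivation:
After byte 1 (0x51): reg=0xB0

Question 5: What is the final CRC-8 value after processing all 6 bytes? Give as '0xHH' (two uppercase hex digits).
After byte 1 (0x51): reg=0xB0
After byte 2 (0x44): reg=0xC2
After byte 3 (0x81): reg=0xCE
After byte 4 (0x37): reg=0xE1
After byte 5 (0x55): reg=0x05
After byte 6 (0xFC): reg=0xE1

Answer: 0xE1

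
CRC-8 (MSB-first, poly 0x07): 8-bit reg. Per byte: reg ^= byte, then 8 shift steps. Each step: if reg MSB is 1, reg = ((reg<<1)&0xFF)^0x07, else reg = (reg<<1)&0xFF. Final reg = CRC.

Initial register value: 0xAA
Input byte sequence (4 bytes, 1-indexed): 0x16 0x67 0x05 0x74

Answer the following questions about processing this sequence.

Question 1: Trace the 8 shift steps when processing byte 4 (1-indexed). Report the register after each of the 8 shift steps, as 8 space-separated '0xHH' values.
Answer: 0xC5 0x8D 0x1D 0x3A 0x74 0xE8 0xD7 0xA9

Derivation:
After byte 1 (0x16): reg=0x3D
After byte 2 (0x67): reg=0x81
After byte 3 (0x05): reg=0x95
Register before byte 4: 0x95
After XOR with byte 0x74: 0xE1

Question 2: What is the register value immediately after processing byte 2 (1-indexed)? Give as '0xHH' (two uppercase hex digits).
After byte 1 (0x16): reg=0x3D
After byte 2 (0x67): reg=0x81

Answer: 0x81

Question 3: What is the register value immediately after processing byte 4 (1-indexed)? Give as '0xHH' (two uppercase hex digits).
Answer: 0xA9

Derivation:
After byte 1 (0x16): reg=0x3D
After byte 2 (0x67): reg=0x81
After byte 3 (0x05): reg=0x95
After byte 4 (0x74): reg=0xA9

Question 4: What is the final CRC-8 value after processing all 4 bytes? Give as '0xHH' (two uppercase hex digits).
After byte 1 (0x16): reg=0x3D
After byte 2 (0x67): reg=0x81
After byte 3 (0x05): reg=0x95
After byte 4 (0x74): reg=0xA9

Answer: 0xA9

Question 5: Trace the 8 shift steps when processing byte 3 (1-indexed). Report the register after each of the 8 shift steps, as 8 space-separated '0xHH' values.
Answer: 0x0F 0x1E 0x3C 0x78 0xF0 0xE7 0xC9 0x95

Derivation:
After byte 1 (0x16): reg=0x3D
After byte 2 (0x67): reg=0x81
Register before byte 3: 0x81
After XOR with byte 0x05: 0x84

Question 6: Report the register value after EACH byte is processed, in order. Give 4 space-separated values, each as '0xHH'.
0x3D 0x81 0x95 0xA9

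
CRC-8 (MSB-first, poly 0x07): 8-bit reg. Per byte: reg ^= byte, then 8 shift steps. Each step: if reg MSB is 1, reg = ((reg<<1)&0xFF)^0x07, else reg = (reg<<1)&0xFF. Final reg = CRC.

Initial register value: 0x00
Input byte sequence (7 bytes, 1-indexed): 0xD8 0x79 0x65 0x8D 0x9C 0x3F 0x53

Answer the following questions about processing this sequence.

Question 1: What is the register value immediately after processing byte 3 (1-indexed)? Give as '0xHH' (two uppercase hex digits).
Answer: 0x5D

Derivation:
After byte 1 (0xD8): reg=0x06
After byte 2 (0x79): reg=0x7A
After byte 3 (0x65): reg=0x5D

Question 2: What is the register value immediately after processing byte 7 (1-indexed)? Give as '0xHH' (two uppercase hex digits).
After byte 1 (0xD8): reg=0x06
After byte 2 (0x79): reg=0x7A
After byte 3 (0x65): reg=0x5D
After byte 4 (0x8D): reg=0x3E
After byte 5 (0x9C): reg=0x67
After byte 6 (0x3F): reg=0x8F
After byte 7 (0x53): reg=0x1A

Answer: 0x1A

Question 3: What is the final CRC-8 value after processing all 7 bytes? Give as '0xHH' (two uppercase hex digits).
Answer: 0x1A

Derivation:
After byte 1 (0xD8): reg=0x06
After byte 2 (0x79): reg=0x7A
After byte 3 (0x65): reg=0x5D
After byte 4 (0x8D): reg=0x3E
After byte 5 (0x9C): reg=0x67
After byte 6 (0x3F): reg=0x8F
After byte 7 (0x53): reg=0x1A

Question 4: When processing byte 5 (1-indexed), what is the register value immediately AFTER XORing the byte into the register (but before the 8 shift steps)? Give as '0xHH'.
Register before byte 5: 0x3E
Byte 5: 0x9C
0x3E XOR 0x9C = 0xA2

Answer: 0xA2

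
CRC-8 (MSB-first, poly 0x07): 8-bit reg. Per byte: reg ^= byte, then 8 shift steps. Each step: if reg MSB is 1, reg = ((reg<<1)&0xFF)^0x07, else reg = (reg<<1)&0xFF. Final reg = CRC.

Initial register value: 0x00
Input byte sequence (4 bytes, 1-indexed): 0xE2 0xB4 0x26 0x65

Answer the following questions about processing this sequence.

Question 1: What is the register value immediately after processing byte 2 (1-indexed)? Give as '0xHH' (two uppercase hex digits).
After byte 1 (0xE2): reg=0xA0
After byte 2 (0xB4): reg=0x6C

Answer: 0x6C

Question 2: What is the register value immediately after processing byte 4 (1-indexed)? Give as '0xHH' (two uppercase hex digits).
After byte 1 (0xE2): reg=0xA0
After byte 2 (0xB4): reg=0x6C
After byte 3 (0x26): reg=0xF1
After byte 4 (0x65): reg=0xE5

Answer: 0xE5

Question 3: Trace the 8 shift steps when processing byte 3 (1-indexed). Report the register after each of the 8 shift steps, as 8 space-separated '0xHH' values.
After byte 1 (0xE2): reg=0xA0
After byte 2 (0xB4): reg=0x6C
Register before byte 3: 0x6C
After XOR with byte 0x26: 0x4A

Answer: 0x94 0x2F 0x5E 0xBC 0x7F 0xFE 0xFB 0xF1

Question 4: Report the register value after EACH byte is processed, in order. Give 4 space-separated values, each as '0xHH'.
0xA0 0x6C 0xF1 0xE5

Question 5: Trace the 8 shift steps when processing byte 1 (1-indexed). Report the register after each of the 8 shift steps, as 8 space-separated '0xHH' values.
Answer: 0xC3 0x81 0x05 0x0A 0x14 0x28 0x50 0xA0

Derivation:
Register before byte 1: 0x00
After XOR with byte 0xE2: 0xE2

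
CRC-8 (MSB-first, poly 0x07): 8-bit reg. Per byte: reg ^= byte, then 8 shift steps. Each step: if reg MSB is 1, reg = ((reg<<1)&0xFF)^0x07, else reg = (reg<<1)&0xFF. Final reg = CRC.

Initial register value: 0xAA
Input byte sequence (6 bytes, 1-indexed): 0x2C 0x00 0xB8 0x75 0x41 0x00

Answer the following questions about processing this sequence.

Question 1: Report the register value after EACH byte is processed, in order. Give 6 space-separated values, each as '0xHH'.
0x9B 0xC8 0x57 0xEE 0x44 0xDB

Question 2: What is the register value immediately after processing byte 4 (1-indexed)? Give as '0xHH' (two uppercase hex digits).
Answer: 0xEE

Derivation:
After byte 1 (0x2C): reg=0x9B
After byte 2 (0x00): reg=0xC8
After byte 3 (0xB8): reg=0x57
After byte 4 (0x75): reg=0xEE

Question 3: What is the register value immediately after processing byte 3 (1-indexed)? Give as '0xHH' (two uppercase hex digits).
After byte 1 (0x2C): reg=0x9B
After byte 2 (0x00): reg=0xC8
After byte 3 (0xB8): reg=0x57

Answer: 0x57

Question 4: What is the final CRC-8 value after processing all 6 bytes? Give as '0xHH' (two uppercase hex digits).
Answer: 0xDB

Derivation:
After byte 1 (0x2C): reg=0x9B
After byte 2 (0x00): reg=0xC8
After byte 3 (0xB8): reg=0x57
After byte 4 (0x75): reg=0xEE
After byte 5 (0x41): reg=0x44
After byte 6 (0x00): reg=0xDB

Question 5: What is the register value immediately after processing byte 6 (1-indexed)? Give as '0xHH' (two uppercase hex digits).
After byte 1 (0x2C): reg=0x9B
After byte 2 (0x00): reg=0xC8
After byte 3 (0xB8): reg=0x57
After byte 4 (0x75): reg=0xEE
After byte 5 (0x41): reg=0x44
After byte 6 (0x00): reg=0xDB

Answer: 0xDB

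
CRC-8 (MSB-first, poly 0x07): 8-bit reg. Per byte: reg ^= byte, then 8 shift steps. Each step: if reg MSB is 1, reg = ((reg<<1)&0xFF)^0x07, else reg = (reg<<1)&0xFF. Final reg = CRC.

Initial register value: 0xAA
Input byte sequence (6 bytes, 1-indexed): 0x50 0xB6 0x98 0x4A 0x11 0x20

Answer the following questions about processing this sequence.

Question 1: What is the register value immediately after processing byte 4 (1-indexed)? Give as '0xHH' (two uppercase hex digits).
After byte 1 (0x50): reg=0xE8
After byte 2 (0xB6): reg=0x9D
After byte 3 (0x98): reg=0x1B
After byte 4 (0x4A): reg=0xB0

Answer: 0xB0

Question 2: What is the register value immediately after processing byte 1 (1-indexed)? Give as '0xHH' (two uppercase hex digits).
After byte 1 (0x50): reg=0xE8

Answer: 0xE8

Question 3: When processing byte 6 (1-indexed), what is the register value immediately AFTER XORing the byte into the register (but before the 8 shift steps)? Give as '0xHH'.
Answer: 0x4E

Derivation:
Register before byte 6: 0x6E
Byte 6: 0x20
0x6E XOR 0x20 = 0x4E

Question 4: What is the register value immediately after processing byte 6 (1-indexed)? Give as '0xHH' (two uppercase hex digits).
Answer: 0xED

Derivation:
After byte 1 (0x50): reg=0xE8
After byte 2 (0xB6): reg=0x9D
After byte 3 (0x98): reg=0x1B
After byte 4 (0x4A): reg=0xB0
After byte 5 (0x11): reg=0x6E
After byte 6 (0x20): reg=0xED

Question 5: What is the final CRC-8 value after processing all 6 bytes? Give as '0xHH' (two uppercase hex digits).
After byte 1 (0x50): reg=0xE8
After byte 2 (0xB6): reg=0x9D
After byte 3 (0x98): reg=0x1B
After byte 4 (0x4A): reg=0xB0
After byte 5 (0x11): reg=0x6E
After byte 6 (0x20): reg=0xED

Answer: 0xED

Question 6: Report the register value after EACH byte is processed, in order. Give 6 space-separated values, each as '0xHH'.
0xE8 0x9D 0x1B 0xB0 0x6E 0xED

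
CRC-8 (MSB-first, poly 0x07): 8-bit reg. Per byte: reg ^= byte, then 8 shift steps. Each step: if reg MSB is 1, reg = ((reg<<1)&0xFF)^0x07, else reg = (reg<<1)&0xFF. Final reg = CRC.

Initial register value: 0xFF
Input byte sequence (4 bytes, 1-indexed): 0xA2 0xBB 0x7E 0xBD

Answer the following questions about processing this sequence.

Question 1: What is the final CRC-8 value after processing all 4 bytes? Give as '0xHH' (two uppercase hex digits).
After byte 1 (0xA2): reg=0x94
After byte 2 (0xBB): reg=0xCD
After byte 3 (0x7E): reg=0x10
After byte 4 (0xBD): reg=0x4A

Answer: 0x4A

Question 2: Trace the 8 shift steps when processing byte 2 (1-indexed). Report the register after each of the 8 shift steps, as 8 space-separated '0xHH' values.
After byte 1 (0xA2): reg=0x94
Register before byte 2: 0x94
After XOR with byte 0xBB: 0x2F

Answer: 0x5E 0xBC 0x7F 0xFE 0xFB 0xF1 0xE5 0xCD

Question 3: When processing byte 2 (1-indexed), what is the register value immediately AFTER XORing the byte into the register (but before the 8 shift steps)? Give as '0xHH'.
Register before byte 2: 0x94
Byte 2: 0xBB
0x94 XOR 0xBB = 0x2F

Answer: 0x2F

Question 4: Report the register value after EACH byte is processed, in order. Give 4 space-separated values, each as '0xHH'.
0x94 0xCD 0x10 0x4A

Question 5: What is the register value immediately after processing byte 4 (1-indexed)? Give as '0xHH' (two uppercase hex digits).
Answer: 0x4A

Derivation:
After byte 1 (0xA2): reg=0x94
After byte 2 (0xBB): reg=0xCD
After byte 3 (0x7E): reg=0x10
After byte 4 (0xBD): reg=0x4A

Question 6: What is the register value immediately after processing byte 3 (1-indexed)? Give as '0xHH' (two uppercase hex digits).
Answer: 0x10

Derivation:
After byte 1 (0xA2): reg=0x94
After byte 2 (0xBB): reg=0xCD
After byte 3 (0x7E): reg=0x10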